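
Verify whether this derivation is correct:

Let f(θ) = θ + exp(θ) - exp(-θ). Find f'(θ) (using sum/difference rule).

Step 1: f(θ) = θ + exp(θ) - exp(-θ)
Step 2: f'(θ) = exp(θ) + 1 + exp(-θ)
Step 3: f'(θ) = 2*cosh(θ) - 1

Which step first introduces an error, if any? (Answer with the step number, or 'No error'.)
Step 3

Step 3 is incorrect due to a sign flip.
The step shows: 2*cosh(θ) - 1
The correct value should be: 2*cosh(θ) + 1

Explanation: The sign of one term was flipped: the term 1 was incorrectly written as -1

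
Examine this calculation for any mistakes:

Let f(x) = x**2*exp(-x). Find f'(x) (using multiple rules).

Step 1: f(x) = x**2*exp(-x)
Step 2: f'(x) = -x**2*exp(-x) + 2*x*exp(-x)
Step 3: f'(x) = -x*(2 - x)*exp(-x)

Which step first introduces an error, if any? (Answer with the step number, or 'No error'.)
Step 3

Step 3 is incorrect due to a sign flip.
The step shows: -x*(2 - x)*exp(-x)
The correct value should be: x*(2 - x)*exp(-x)

Explanation: The sign of the whole expression was flipped: the term x*(2 - x)*exp(-x) was incorrectly written as -x*(2 - x)*exp(-x)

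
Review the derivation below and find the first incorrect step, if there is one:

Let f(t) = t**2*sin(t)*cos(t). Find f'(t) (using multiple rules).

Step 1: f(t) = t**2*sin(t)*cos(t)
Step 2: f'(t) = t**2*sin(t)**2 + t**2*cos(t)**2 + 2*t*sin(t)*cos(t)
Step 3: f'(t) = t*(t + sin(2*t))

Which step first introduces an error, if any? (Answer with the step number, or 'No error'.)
Step 2

Step 2 is incorrect due to a sign flip.
The step shows: t**2*sin(t)**2 + t**2*cos(t)**2 + 2*t*sin(t)*cos(t)
The correct value should be: -t**2*sin(t)**2 + t**2*cos(t)**2 + 2*t*sin(t)*cos(t)

Explanation: The sign of one term was flipped: the term -t**2*sin(t)**2 was incorrectly written as t**2*sin(t)**2
The later steps are derived from this incorrect expression, so the error originates in Step 2.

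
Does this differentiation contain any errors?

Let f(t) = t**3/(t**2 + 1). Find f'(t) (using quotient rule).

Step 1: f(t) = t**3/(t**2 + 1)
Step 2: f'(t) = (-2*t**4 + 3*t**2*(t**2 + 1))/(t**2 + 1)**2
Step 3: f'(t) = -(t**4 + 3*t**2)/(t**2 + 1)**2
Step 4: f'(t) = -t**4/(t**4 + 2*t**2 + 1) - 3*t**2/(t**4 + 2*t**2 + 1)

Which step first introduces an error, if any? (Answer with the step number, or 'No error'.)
Step 3

Step 3 is incorrect due to a sign flip.
The step shows: -(t**4 + 3*t**2)/(t**2 + 1)**2
The correct value should be: (t**4 + 3*t**2)/(t**2 + 1)**2

Explanation: The sign of the whole expression was flipped: the term (t**4 + 3*t**2)/(t**2 + 1)**2 was incorrectly written as -(t**4 + 3*t**2)/(t**2 + 1)**2
The later steps are derived from this incorrect expression, so the error originates in Step 3.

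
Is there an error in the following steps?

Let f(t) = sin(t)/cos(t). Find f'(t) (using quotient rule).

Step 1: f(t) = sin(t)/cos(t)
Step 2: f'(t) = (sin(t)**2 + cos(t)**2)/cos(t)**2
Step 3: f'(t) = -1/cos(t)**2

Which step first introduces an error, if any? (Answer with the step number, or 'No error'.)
Step 3

Step 3 is incorrect due to a sign flip.
The step shows: -1/cos(t)**2
The correct value should be: cos(t)**(-2)

Explanation: The sign of the whole expression was flipped: the term cos(t)**(-2) was incorrectly written as -1/cos(t)**2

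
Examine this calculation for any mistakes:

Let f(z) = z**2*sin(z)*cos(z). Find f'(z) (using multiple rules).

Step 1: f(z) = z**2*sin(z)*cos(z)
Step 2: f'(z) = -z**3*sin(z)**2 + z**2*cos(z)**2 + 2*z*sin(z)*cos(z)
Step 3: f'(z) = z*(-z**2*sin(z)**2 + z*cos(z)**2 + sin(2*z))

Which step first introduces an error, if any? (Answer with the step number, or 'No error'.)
Step 2

Step 2 is incorrect due to a wrong exponent.
The step shows: -z**3*sin(z)**2 + z**2*cos(z)**2 + 2*z*sin(z)*cos(z)
The correct value should be: -z**2*sin(z)**2 + z**2*cos(z)**2 + 2*z*sin(z)*cos(z)

Explanation: The exponent 2 on z was incorrectly written as 3: the term -z**2*sin(z)**2 was incorrectly written as -z**3*sin(z)**2
The later steps are derived from this incorrect expression, so the error originates in Step 2.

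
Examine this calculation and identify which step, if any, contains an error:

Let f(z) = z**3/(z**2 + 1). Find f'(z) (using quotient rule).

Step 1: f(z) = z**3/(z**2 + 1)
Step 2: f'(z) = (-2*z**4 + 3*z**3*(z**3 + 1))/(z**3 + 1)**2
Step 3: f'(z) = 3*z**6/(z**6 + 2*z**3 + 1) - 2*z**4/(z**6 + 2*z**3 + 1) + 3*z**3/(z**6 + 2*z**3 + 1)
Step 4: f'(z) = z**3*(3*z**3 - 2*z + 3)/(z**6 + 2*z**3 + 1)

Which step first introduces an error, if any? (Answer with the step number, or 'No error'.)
Step 2

Step 2 is incorrect due to a wrong exponent.
The step shows: (-2*z**4 + 3*z**3*(z**3 + 1))/(z**3 + 1)**2
The correct value should be: (-2*z**4 + 3*z**2*(z**2 + 1))/(z**2 + 1)**2

Explanation: The exponent 2 on z was incorrectly written as 3: the term (-2*z**4 + 3*z**2*(z**2 + 1))/(z**2 + 1)**2 was incorrectly written as (-2*z**4 + 3*z**3*(z**3 + 1))/(z**3 + 1)**2
The later steps are derived from this incorrect expression, so the error originates in Step 2.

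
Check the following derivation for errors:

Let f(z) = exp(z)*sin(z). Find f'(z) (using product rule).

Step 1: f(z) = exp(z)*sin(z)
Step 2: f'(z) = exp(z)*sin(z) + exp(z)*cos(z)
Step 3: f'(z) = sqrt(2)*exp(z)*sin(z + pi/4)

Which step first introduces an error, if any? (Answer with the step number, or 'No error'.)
No error

All steps in this derivation are correct.
The final answer f'(z) = sqrt(2)*exp(z)*sin(z + pi/4) is valid.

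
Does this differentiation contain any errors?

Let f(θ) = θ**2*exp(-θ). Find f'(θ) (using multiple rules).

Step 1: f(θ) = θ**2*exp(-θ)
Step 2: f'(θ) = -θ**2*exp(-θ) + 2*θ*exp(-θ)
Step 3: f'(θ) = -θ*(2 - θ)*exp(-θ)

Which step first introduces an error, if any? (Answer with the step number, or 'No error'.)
Step 3

Step 3 is incorrect due to a sign flip.
The step shows: -θ*(2 - θ)*exp(-θ)
The correct value should be: θ*(2 - θ)*exp(-θ)

Explanation: The sign of the whole expression was flipped: the term θ*(2 - θ)*exp(-θ) was incorrectly written as -θ*(2 - θ)*exp(-θ)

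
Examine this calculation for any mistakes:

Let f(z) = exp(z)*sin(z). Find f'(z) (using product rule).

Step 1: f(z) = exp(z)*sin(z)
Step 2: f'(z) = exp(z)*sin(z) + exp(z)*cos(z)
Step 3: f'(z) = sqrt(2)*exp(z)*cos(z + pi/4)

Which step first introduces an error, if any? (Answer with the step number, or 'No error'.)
Step 3

Step 3 is incorrect due to a wrong trig function.
The step shows: sqrt(2)*exp(z)*cos(z + pi/4)
The correct value should be: sqrt(2)*exp(z)*sin(z + pi/4)

Explanation: sin(z + pi/4) was incorrectly written as cos(z + pi/4): the term sqrt(2)*exp(z)*sin(z + pi/4) was incorrectly written as sqrt(2)*exp(z)*cos(z + pi/4)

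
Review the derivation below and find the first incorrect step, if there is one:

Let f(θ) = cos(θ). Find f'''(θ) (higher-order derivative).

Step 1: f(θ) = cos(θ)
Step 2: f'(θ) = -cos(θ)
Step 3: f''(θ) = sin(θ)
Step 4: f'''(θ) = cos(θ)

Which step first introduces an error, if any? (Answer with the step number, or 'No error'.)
Step 2

Step 2 is incorrect due to a wrong trig function.
The step shows: -cos(θ)
The correct value should be: -sin(θ)

Explanation: sin(θ) was incorrectly written as cos(θ): the term -sin(θ) was incorrectly written as -cos(θ)
The later steps are derived from this incorrect expression, so the error originates in Step 2.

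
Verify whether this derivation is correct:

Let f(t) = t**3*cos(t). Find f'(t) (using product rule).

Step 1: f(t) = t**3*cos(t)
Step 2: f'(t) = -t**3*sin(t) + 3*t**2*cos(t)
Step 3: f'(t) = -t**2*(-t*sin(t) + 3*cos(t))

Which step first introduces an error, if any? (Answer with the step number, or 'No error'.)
Step 3

Step 3 is incorrect due to a sign flip.
The step shows: -t**2*(-t*sin(t) + 3*cos(t))
The correct value should be: t**2*(-t*sin(t) + 3*cos(t))

Explanation: The sign of the whole expression was flipped: the term t**2*(-t*sin(t) + 3*cos(t)) was incorrectly written as -t**2*(-t*sin(t) + 3*cos(t))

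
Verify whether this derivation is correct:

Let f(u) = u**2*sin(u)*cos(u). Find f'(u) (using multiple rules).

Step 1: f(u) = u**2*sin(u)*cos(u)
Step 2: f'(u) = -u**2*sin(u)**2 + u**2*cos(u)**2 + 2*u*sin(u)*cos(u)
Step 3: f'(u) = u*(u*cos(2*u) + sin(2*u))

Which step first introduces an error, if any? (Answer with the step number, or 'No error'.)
No error

All steps in this derivation are correct.
The final answer f'(u) = u*(u*cos(2*u) + sin(2*u)) is valid.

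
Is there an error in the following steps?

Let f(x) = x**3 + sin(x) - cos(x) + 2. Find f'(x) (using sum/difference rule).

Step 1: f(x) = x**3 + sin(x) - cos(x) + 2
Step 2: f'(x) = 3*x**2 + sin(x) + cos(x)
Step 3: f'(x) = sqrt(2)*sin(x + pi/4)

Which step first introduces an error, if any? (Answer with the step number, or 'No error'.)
Step 3

Step 3 is incorrect due to a dropped term.
The step shows: sqrt(2)*sin(x + pi/4)
The correct value should be: 3*x**2 + sqrt(2)*sin(x + pi/4)

Explanation: A term was dropped: the term 3*x**2 was incorrectly omitted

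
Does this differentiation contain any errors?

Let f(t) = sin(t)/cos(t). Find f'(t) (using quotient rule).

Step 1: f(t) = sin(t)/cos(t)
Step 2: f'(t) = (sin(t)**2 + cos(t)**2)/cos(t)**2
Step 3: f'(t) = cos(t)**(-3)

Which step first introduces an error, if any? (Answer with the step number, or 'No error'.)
Step 3

Step 3 is incorrect due to a wrong exponent.
The step shows: cos(t)**(-3)
The correct value should be: cos(t)**(-2)

Explanation: The exponent -2 on cos(t) was incorrectly written as -3: the term cos(t)**(-2) was incorrectly written as cos(t)**(-3)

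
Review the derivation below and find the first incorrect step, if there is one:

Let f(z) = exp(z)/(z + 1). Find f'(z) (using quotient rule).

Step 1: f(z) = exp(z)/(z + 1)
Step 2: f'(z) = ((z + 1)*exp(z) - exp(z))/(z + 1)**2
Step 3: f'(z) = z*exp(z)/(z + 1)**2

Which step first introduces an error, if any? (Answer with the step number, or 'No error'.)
No error

All steps in this derivation are correct.
The final answer f'(z) = z*exp(z)/(z + 1)**2 is valid.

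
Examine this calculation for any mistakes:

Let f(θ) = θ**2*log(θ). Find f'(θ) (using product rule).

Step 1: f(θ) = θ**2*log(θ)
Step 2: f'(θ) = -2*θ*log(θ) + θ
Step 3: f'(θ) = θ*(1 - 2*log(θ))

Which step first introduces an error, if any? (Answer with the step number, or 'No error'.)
Step 2

Step 2 is incorrect due to a sign flip.
The step shows: -2*θ*log(θ) + θ
The correct value should be: 2*θ*log(θ) + θ

Explanation: The sign of one term was flipped: the term 2*θ*log(θ) was incorrectly written as -2*θ*log(θ)
The later steps are derived from this incorrect expression, so the error originates in Step 2.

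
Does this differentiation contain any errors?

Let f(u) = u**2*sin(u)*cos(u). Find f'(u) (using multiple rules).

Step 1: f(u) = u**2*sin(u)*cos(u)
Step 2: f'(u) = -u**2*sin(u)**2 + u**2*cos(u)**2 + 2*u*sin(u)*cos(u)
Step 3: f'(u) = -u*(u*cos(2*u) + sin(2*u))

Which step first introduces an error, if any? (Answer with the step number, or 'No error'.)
Step 3

Step 3 is incorrect due to a sign flip.
The step shows: -u*(u*cos(2*u) + sin(2*u))
The correct value should be: u*(u*cos(2*u) + sin(2*u))

Explanation: The sign of the whole expression was flipped: the term u*(u*cos(2*u) + sin(2*u)) was incorrectly written as -u*(u*cos(2*u) + sin(2*u))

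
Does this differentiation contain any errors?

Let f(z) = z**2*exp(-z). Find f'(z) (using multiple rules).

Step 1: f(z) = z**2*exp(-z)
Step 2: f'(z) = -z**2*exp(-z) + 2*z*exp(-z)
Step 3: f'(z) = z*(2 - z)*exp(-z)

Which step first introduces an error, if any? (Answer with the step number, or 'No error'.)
No error

All steps in this derivation are correct.
The final answer f'(z) = z*(2 - z)*exp(-z) is valid.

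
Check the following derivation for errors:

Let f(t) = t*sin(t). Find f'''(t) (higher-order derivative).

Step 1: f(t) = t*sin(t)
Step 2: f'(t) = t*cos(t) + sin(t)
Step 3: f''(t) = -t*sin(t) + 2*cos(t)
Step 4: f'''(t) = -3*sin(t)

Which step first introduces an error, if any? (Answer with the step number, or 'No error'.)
Step 4

Step 4 is incorrect due to a dropped term.
The step shows: -3*sin(t)
The correct value should be: -t*cos(t) - 3*sin(t)

Explanation: A term was dropped: the term -t*cos(t) was incorrectly omitted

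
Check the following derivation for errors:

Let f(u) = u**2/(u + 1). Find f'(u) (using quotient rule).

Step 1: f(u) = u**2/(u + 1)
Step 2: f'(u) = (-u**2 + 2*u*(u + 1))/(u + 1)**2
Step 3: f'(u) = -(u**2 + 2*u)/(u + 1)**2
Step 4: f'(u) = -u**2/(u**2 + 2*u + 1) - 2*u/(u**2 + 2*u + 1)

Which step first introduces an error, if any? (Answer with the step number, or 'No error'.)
Step 3

Step 3 is incorrect due to a sign flip.
The step shows: -(u**2 + 2*u)/(u + 1)**2
The correct value should be: (u**2 + 2*u)/(u + 1)**2

Explanation: The sign of the whole expression was flipped: the term (u**2 + 2*u)/(u + 1)**2 was incorrectly written as -(u**2 + 2*u)/(u + 1)**2
The later steps are derived from this incorrect expression, so the error originates in Step 3.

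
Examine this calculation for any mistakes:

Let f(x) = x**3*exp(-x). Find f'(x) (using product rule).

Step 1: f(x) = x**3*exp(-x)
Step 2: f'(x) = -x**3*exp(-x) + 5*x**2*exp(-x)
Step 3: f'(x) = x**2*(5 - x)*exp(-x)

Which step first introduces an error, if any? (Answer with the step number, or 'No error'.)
Step 2

Step 2 is incorrect due to a wrong coefficient.
The step shows: -x**3*exp(-x) + 5*x**2*exp(-x)
The correct value should be: -x**3*exp(-x) + 3*x**2*exp(-x)

Explanation: The coefficient 3 was incorrectly written as 5: the term 3*x**2*exp(-x) was incorrectly written as 5*x**2*exp(-x)
The later steps are derived from this incorrect expression, so the error originates in Step 2.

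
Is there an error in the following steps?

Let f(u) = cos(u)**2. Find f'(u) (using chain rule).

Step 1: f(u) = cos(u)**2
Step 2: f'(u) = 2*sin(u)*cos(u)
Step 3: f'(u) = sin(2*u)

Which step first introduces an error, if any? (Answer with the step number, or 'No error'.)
Step 2

Step 2 is incorrect due to a sign flip.
The step shows: 2*sin(u)*cos(u)
The correct value should be: -2*sin(u)*cos(u)

Explanation: The sign of the whole expression was flipped: the term -2*sin(u)*cos(u) was incorrectly written as 2*sin(u)*cos(u)
The later steps are derived from this incorrect expression, so the error originates in Step 2.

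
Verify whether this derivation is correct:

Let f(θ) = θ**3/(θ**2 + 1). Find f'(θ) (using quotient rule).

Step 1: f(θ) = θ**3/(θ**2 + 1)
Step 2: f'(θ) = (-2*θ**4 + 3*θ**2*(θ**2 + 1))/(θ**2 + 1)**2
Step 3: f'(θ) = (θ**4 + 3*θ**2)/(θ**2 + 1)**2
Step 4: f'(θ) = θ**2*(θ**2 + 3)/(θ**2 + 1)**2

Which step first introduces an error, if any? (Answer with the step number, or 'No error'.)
No error

All steps in this derivation are correct.
The final answer f'(θ) = θ**2*(θ**2 + 3)/(θ**2 + 1)**2 is valid.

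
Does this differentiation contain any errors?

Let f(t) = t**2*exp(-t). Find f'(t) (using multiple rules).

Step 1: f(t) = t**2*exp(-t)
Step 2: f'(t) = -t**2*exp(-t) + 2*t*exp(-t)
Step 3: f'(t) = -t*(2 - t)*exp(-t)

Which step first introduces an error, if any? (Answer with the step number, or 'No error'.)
Step 3

Step 3 is incorrect due to a sign flip.
The step shows: -t*(2 - t)*exp(-t)
The correct value should be: t*(2 - t)*exp(-t)

Explanation: The sign of the whole expression was flipped: the term t*(2 - t)*exp(-t) was incorrectly written as -t*(2 - t)*exp(-t)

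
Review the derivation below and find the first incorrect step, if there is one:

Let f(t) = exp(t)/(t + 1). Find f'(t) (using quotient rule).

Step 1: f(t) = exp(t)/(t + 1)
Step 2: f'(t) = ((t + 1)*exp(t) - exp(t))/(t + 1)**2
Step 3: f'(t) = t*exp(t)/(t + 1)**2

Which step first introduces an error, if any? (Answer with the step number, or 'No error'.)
No error

All steps in this derivation are correct.
The final answer f'(t) = t*exp(t)/(t + 1)**2 is valid.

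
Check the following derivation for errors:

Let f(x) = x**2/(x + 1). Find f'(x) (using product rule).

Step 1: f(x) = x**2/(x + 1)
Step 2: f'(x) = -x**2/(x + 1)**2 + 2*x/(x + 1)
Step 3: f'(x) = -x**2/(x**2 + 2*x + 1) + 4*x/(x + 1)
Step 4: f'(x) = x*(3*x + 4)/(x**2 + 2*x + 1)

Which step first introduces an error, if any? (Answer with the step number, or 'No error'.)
Step 3

Step 3 is incorrect due to a wrong coefficient.
The step shows: -x**2/(x**2 + 2*x + 1) + 4*x/(x + 1)
The correct value should be: -x**2/(x**2 + 2*x + 1) + 2*x/(x + 1)

Explanation: The coefficient 2 was incorrectly written as 4: the term 2*x/(x + 1) was incorrectly written as 4*x/(x + 1)
The later steps are derived from this incorrect expression, so the error originates in Step 3.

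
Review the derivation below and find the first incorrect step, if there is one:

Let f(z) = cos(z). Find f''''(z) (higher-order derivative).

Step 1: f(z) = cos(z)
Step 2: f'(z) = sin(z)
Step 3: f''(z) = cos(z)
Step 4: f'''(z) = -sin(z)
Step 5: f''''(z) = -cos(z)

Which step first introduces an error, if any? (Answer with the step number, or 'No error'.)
Step 2

Step 2 is incorrect due to a sign flip.
The step shows: sin(z)
The correct value should be: -sin(z)

Explanation: The sign of the whole expression was flipped: the term -sin(z) was incorrectly written as sin(z)
The later steps are derived from this incorrect expression, so the error originates in Step 2.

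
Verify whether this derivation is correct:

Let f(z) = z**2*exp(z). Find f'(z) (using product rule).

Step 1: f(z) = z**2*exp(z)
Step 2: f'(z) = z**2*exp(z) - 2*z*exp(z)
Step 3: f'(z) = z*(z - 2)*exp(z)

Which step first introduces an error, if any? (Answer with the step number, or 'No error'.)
Step 2

Step 2 is incorrect due to a sign flip.
The step shows: z**2*exp(z) - 2*z*exp(z)
The correct value should be: z**2*exp(z) + 2*z*exp(z)

Explanation: The sign of one term was flipped: the term 2*z*exp(z) was incorrectly written as -2*z*exp(z)
The later steps are derived from this incorrect expression, so the error originates in Step 2.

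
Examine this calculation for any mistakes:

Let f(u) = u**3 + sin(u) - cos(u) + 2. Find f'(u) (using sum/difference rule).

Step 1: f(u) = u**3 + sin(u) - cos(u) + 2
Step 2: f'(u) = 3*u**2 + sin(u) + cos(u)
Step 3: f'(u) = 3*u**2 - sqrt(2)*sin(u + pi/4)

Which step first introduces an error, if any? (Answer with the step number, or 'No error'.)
Step 3

Step 3 is incorrect due to a sign flip.
The step shows: 3*u**2 - sqrt(2)*sin(u + pi/4)
The correct value should be: 3*u**2 + sqrt(2)*sin(u + pi/4)

Explanation: The sign of one term was flipped: the term sqrt(2)*sin(u + pi/4) was incorrectly written as -sqrt(2)*sin(u + pi/4)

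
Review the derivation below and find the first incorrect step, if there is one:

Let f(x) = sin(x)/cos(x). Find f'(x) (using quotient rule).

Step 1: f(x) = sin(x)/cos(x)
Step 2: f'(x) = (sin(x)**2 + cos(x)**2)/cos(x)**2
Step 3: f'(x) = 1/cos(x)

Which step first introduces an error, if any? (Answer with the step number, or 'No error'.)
Step 3

Step 3 is incorrect due to a wrong exponent.
The step shows: 1/cos(x)
The correct value should be: cos(x)**(-2)

Explanation: The exponent -2 on cos(x) was incorrectly written as -1: the term cos(x)**(-2) was incorrectly written as 1/cos(x)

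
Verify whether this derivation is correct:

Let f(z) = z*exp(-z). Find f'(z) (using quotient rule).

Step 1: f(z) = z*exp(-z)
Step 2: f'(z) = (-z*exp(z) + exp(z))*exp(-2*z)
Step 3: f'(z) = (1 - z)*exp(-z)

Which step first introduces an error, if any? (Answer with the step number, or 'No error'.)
No error

All steps in this derivation are correct.
The final answer f'(z) = (1 - z)*exp(-z) is valid.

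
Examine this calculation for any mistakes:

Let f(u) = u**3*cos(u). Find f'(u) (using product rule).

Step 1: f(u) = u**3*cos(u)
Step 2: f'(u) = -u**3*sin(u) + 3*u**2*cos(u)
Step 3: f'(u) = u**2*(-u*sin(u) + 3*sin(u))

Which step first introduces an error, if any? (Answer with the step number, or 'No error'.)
Step 3

Step 3 is incorrect due to a wrong trig function.
The step shows: u**2*(-u*sin(u) + 3*sin(u))
The correct value should be: u**2*(-u*sin(u) + 3*cos(u))

Explanation: cos(u) was incorrectly written as sin(u): the term u**2*(-u*sin(u) + 3*cos(u)) was incorrectly written as u**2*(-u*sin(u) + 3*sin(u))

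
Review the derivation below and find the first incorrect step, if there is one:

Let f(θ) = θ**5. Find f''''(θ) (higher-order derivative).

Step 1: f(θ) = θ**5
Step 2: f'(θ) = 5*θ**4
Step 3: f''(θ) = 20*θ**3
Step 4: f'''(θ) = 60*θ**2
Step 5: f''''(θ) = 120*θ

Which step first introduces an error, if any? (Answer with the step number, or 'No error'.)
No error

All steps in this derivation are correct.
The final answer f''''(θ) = 120*θ is valid.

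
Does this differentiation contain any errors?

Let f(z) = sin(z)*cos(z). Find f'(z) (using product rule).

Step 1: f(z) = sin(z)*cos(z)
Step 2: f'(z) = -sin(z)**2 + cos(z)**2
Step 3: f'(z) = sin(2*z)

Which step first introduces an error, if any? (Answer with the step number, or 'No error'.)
Step 3

Step 3 is incorrect due to a wrong trig function.
The step shows: sin(2*z)
The correct value should be: cos(2*z)

Explanation: cos(2*z) was incorrectly written as sin(2*z): the term cos(2*z) was incorrectly written as sin(2*z)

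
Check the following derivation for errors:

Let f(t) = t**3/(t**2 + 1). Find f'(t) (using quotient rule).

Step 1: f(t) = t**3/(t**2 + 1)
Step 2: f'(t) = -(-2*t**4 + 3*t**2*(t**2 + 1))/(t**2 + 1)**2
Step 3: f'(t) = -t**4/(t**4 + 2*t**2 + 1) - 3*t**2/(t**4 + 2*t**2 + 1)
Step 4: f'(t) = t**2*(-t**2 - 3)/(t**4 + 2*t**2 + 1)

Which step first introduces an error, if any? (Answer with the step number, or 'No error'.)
Step 2

Step 2 is incorrect due to a sign flip.
The step shows: -(-2*t**4 + 3*t**2*(t**2 + 1))/(t**2 + 1)**2
The correct value should be: (-2*t**4 + 3*t**2*(t**2 + 1))/(t**2 + 1)**2

Explanation: The sign of the whole expression was flipped: the term (-2*t**4 + 3*t**2*(t**2 + 1))/(t**2 + 1)**2 was incorrectly written as -(-2*t**4 + 3*t**2*(t**2 + 1))/(t**2 + 1)**2
The later steps are derived from this incorrect expression, so the error originates in Step 2.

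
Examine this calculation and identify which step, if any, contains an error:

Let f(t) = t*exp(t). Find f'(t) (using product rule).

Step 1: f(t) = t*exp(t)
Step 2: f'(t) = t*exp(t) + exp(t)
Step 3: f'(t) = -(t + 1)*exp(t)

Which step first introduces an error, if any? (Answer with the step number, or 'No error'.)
Step 3

Step 3 is incorrect due to a sign flip.
The step shows: -(t + 1)*exp(t)
The correct value should be: (t + 1)*exp(t)

Explanation: The sign of the whole expression was flipped: the term (t + 1)*exp(t) was incorrectly written as -(t + 1)*exp(t)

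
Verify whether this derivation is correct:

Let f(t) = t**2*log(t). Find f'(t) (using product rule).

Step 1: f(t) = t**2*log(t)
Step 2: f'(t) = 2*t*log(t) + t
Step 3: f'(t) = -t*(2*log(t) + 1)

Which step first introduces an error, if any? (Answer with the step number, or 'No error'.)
Step 3

Step 3 is incorrect due to a sign flip.
The step shows: -t*(2*log(t) + 1)
The correct value should be: t*(2*log(t) + 1)

Explanation: The sign of the whole expression was flipped: the term t*(2*log(t) + 1) was incorrectly written as -t*(2*log(t) + 1)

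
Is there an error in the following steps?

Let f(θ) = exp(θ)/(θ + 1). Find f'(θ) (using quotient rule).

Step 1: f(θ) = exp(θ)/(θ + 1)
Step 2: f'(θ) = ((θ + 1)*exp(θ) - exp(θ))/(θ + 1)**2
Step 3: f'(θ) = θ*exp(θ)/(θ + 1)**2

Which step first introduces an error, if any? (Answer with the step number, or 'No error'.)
No error

All steps in this derivation are correct.
The final answer f'(θ) = θ*exp(θ)/(θ + 1)**2 is valid.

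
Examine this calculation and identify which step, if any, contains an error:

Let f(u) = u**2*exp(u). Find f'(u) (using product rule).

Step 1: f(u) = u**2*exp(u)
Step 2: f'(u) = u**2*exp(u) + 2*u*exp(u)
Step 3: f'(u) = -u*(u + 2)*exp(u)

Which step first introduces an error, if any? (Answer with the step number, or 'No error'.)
Step 3

Step 3 is incorrect due to a sign flip.
The step shows: -u*(u + 2)*exp(u)
The correct value should be: u*(u + 2)*exp(u)

Explanation: The sign of the whole expression was flipped: the term u*(u + 2)*exp(u) was incorrectly written as -u*(u + 2)*exp(u)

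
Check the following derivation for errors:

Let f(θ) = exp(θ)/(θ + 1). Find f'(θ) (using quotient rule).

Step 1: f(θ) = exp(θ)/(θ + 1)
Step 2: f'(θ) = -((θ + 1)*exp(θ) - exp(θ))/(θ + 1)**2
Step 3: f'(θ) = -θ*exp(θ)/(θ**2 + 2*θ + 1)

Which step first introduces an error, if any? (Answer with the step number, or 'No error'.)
Step 2

Step 2 is incorrect due to a sign flip.
The step shows: -((θ + 1)*exp(θ) - exp(θ))/(θ + 1)**2
The correct value should be: ((θ + 1)*exp(θ) - exp(θ))/(θ + 1)**2

Explanation: The sign of the whole expression was flipped: the term ((θ + 1)*exp(θ) - exp(θ))/(θ + 1)**2 was incorrectly written as -((θ + 1)*exp(θ) - exp(θ))/(θ + 1)**2
The later steps are derived from this incorrect expression, so the error originates in Step 2.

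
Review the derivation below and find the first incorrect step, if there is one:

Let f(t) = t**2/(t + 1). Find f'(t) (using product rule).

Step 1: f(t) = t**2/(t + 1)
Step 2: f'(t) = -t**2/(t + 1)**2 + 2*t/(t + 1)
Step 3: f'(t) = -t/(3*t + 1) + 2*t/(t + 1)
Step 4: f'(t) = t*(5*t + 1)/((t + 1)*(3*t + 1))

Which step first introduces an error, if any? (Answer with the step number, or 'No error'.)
Step 3

Step 3 is incorrect due to a wrong exponent.
The step shows: -t/(3*t + 1) + 2*t/(t + 1)
The correct value should be: -t**2/(t**2 + 2*t + 1) + 2*t/(t + 1)

Explanation: The exponent 2 on t was incorrectly written as 1: the term -t**2/(t**2 + 2*t + 1) was incorrectly written as -t/(3*t + 1)
The later steps are derived from this incorrect expression, so the error originates in Step 3.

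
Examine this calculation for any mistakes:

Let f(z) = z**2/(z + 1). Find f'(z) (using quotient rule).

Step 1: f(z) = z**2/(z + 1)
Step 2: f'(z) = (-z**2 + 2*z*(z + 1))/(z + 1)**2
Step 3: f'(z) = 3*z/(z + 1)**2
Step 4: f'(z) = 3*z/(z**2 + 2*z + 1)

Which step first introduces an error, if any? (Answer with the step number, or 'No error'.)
Step 3

Step 3 is incorrect due to a wrong exponent.
The step shows: 3*z/(z + 1)**2
The correct value should be: (z**2 + 2*z)/(z + 1)**2

Explanation: The exponent 2 on z was incorrectly written as 1: the term (z**2 + 2*z)/(z + 1)**2 was incorrectly written as 3*z/(z + 1)**2
The later steps are derived from this incorrect expression, so the error originates in Step 3.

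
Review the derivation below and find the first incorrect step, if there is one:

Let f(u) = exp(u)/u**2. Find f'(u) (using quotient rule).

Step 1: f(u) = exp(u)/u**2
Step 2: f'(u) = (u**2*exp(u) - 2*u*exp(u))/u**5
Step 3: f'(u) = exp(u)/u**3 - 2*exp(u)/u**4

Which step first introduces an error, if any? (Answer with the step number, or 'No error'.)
Step 2

Step 2 is incorrect due to a wrong exponent.
The step shows: (u**2*exp(u) - 2*u*exp(u))/u**5
The correct value should be: (u**2*exp(u) - 2*u*exp(u))/u**4

Explanation: The exponent -4 on u was incorrectly written as -5: the term (u**2*exp(u) - 2*u*exp(u))/u**4 was incorrectly written as (u**2*exp(u) - 2*u*exp(u))/u**5
The later steps are derived from this incorrect expression, so the error originates in Step 2.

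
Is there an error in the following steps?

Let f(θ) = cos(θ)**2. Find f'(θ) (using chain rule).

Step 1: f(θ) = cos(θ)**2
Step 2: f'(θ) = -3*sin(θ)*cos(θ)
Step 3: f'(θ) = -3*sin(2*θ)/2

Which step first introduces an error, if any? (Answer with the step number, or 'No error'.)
Step 2

Step 2 is incorrect due to a wrong coefficient.
The step shows: -3*sin(θ)*cos(θ)
The correct value should be: -2*sin(θ)*cos(θ)

Explanation: The coefficient -2 was incorrectly written as -3: the term -2*sin(θ)*cos(θ) was incorrectly written as -3*sin(θ)*cos(θ)
The later steps are derived from this incorrect expression, so the error originates in Step 2.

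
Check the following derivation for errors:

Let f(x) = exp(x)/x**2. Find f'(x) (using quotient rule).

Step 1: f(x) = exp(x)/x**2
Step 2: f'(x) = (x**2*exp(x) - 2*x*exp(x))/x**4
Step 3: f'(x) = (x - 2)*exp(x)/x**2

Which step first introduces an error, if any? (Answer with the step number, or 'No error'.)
Step 3

Step 3 is incorrect due to a wrong exponent.
The step shows: (x - 2)*exp(x)/x**2
The correct value should be: (x - 2)*exp(x)/x**3

Explanation: The exponent -3 on x was incorrectly written as -2: the term (x - 2)*exp(x)/x**3 was incorrectly written as (x - 2)*exp(x)/x**2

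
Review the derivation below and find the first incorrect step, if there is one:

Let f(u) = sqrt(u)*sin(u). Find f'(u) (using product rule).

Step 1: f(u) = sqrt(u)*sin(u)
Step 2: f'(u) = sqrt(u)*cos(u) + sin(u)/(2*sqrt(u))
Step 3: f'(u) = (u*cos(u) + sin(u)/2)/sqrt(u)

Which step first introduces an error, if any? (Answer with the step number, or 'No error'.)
No error

All steps in this derivation are correct.
The final answer f'(u) = (u*cos(u) + sin(u)/2)/sqrt(u) is valid.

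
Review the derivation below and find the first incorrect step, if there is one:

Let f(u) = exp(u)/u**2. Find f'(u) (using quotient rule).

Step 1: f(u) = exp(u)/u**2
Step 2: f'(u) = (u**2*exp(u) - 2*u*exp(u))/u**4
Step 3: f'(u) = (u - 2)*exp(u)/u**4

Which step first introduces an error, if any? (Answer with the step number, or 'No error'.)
Step 3

Step 3 is incorrect due to a wrong exponent.
The step shows: (u - 2)*exp(u)/u**4
The correct value should be: (u - 2)*exp(u)/u**3

Explanation: The exponent -3 on u was incorrectly written as -4: the term (u - 2)*exp(u)/u**3 was incorrectly written as (u - 2)*exp(u)/u**4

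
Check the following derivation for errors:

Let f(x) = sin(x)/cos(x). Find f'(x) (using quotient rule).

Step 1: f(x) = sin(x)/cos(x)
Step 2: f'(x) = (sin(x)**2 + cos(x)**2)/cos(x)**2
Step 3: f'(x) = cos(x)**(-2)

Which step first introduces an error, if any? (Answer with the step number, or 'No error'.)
No error

All steps in this derivation are correct.
The final answer f'(x) = cos(x)**(-2) is valid.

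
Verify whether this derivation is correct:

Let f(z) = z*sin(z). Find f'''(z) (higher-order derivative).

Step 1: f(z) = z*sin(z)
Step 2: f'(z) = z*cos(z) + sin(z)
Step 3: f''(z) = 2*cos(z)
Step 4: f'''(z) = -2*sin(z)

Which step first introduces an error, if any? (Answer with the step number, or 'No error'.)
Step 3

Step 3 is incorrect due to a dropped term.
The step shows: 2*cos(z)
The correct value should be: -z*sin(z) + 2*cos(z)

Explanation: A term was dropped: the term -z*sin(z) was incorrectly omitted
The later steps are derived from this incorrect expression, so the error originates in Step 3.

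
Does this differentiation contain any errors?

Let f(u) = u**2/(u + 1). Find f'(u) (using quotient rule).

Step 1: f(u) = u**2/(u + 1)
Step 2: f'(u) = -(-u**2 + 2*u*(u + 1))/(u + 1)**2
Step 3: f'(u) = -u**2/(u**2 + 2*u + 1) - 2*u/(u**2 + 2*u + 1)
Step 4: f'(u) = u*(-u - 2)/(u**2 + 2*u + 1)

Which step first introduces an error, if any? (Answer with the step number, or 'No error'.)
Step 2

Step 2 is incorrect due to a sign flip.
The step shows: -(-u**2 + 2*u*(u + 1))/(u + 1)**2
The correct value should be: (-u**2 + 2*u*(u + 1))/(u + 1)**2

Explanation: The sign of the whole expression was flipped: the term (-u**2 + 2*u*(u + 1))/(u + 1)**2 was incorrectly written as -(-u**2 + 2*u*(u + 1))/(u + 1)**2
The later steps are derived from this incorrect expression, so the error originates in Step 2.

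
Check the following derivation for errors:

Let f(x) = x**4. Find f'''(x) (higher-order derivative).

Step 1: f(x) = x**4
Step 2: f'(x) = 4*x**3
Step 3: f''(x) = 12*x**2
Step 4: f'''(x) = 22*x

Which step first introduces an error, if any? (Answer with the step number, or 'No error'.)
Step 4

Step 4 is incorrect due to a wrong coefficient.
The step shows: 22*x
The correct value should be: 24*x

Explanation: The coefficient 24 was incorrectly written as 22: the term 24*x was incorrectly written as 22*x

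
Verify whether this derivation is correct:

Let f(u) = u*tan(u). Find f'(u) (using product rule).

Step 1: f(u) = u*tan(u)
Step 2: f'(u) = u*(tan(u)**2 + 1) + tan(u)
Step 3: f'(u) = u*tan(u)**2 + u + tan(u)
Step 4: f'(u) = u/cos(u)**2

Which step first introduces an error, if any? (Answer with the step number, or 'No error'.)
Step 4

Step 4 is incorrect due to a dropped term.
The step shows: u/cos(u)**2
The correct value should be: u/cos(u)**2 + tan(u)

Explanation: A term was dropped: the term tan(u) was incorrectly omitted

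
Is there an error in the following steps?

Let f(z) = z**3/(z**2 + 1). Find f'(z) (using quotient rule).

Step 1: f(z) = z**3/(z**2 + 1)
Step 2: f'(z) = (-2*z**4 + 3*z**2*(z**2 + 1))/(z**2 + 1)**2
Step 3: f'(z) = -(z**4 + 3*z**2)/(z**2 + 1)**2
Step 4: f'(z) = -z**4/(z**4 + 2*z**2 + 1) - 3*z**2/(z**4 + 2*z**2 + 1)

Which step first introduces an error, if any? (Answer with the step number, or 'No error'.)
Step 3

Step 3 is incorrect due to a sign flip.
The step shows: -(z**4 + 3*z**2)/(z**2 + 1)**2
The correct value should be: (z**4 + 3*z**2)/(z**2 + 1)**2

Explanation: The sign of the whole expression was flipped: the term (z**4 + 3*z**2)/(z**2 + 1)**2 was incorrectly written as -(z**4 + 3*z**2)/(z**2 + 1)**2
The later steps are derived from this incorrect expression, so the error originates in Step 3.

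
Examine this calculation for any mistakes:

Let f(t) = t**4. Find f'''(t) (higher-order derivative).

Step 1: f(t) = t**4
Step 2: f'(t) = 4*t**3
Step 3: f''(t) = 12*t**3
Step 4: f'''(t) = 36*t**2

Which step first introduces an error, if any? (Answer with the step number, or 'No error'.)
Step 3

Step 3 is incorrect due to a wrong exponent.
The step shows: 12*t**3
The correct value should be: 12*t**2

Explanation: The exponent 2 on t was incorrectly written as 3: the term 12*t**2 was incorrectly written as 12*t**3
The later steps are derived from this incorrect expression, so the error originates in Step 3.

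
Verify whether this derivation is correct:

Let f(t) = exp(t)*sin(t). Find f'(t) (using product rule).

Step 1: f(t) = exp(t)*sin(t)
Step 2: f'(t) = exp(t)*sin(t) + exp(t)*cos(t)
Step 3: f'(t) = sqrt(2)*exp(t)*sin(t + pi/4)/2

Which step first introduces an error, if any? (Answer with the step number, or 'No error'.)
Step 3

Step 3 is incorrect due to a wrong exponent.
The step shows: sqrt(2)*exp(t)*sin(t + pi/4)/2
The correct value should be: sqrt(2)*exp(t)*sin(t + pi/4)

Explanation: The exponent 1/2 on 2 was incorrectly written as -1/2: the term sqrt(2)*exp(t)*sin(t + pi/4) was incorrectly written as sqrt(2)*exp(t)*sin(t + pi/4)/2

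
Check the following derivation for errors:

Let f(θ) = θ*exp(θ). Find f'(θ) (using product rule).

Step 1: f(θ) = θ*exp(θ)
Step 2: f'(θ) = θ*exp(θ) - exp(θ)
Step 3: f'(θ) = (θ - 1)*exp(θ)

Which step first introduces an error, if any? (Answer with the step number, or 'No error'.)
Step 2

Step 2 is incorrect due to a sign flip.
The step shows: θ*exp(θ) - exp(θ)
The correct value should be: θ*exp(θ) + exp(θ)

Explanation: The sign of one term was flipped: the term exp(θ) was incorrectly written as -exp(θ)
The later steps are derived from this incorrect expression, so the error originates in Step 2.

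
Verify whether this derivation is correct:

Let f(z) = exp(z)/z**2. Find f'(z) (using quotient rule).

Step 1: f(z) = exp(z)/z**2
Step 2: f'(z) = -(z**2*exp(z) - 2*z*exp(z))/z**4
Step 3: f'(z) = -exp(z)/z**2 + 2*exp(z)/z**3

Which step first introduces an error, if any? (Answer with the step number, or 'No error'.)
Step 2

Step 2 is incorrect due to a sign flip.
The step shows: -(z**2*exp(z) - 2*z*exp(z))/z**4
The correct value should be: (z**2*exp(z) - 2*z*exp(z))/z**4

Explanation: The sign of the whole expression was flipped: the term (z**2*exp(z) - 2*z*exp(z))/z**4 was incorrectly written as -(z**2*exp(z) - 2*z*exp(z))/z**4
The later steps are derived from this incorrect expression, so the error originates in Step 2.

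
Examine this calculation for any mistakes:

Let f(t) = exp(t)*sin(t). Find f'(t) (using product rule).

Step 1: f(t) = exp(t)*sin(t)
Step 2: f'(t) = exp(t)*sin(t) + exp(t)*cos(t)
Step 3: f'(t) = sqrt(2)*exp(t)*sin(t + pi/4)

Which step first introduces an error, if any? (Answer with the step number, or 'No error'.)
No error

All steps in this derivation are correct.
The final answer f'(t) = sqrt(2)*exp(t)*sin(t + pi/4) is valid.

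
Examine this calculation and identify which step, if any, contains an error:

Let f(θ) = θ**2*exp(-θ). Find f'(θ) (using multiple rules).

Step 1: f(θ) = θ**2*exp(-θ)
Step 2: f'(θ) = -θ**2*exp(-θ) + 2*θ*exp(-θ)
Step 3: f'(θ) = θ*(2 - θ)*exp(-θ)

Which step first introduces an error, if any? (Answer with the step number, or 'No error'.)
No error

All steps in this derivation are correct.
The final answer f'(θ) = θ*(2 - θ)*exp(-θ) is valid.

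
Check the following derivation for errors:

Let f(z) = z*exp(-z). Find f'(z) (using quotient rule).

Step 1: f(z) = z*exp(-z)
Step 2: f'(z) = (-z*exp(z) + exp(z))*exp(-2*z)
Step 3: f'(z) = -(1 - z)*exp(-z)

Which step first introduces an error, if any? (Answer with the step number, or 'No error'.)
Step 3

Step 3 is incorrect due to a sign flip.
The step shows: -(1 - z)*exp(-z)
The correct value should be: (1 - z)*exp(-z)

Explanation: The sign of the whole expression was flipped: the term (1 - z)*exp(-z) was incorrectly written as -(1 - z)*exp(-z)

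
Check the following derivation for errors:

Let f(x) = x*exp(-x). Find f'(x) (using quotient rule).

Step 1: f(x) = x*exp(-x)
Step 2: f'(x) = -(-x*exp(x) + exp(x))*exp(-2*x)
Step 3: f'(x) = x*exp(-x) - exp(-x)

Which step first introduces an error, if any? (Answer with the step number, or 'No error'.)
Step 2

Step 2 is incorrect due to a sign flip.
The step shows: -(-x*exp(x) + exp(x))*exp(-2*x)
The correct value should be: (-x*exp(x) + exp(x))*exp(-2*x)

Explanation: The sign of the whole expression was flipped: the term (-x*exp(x) + exp(x))*exp(-2*x) was incorrectly written as -(-x*exp(x) + exp(x))*exp(-2*x)
The later steps are derived from this incorrect expression, so the error originates in Step 2.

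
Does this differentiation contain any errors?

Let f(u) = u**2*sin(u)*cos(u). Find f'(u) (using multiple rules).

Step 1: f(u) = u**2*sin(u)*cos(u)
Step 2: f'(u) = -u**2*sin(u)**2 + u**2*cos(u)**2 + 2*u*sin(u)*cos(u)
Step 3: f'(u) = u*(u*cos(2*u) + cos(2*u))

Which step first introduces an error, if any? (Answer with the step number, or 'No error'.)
Step 3

Step 3 is incorrect due to a wrong trig function.
The step shows: u*(u*cos(2*u) + cos(2*u))
The correct value should be: u*(u*cos(2*u) + sin(2*u))

Explanation: sin(2*u) was incorrectly written as cos(2*u): the term u*(u*cos(2*u) + sin(2*u)) was incorrectly written as u*(u*cos(2*u) + cos(2*u))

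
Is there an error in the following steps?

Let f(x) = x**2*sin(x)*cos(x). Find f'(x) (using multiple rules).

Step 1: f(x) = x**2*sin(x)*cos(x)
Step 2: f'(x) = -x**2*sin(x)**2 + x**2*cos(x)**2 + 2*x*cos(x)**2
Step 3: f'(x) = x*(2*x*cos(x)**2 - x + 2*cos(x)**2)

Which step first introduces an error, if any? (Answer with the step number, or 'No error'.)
Step 2

Step 2 is incorrect due to a wrong trig function.
The step shows: -x**2*sin(x)**2 + x**2*cos(x)**2 + 2*x*cos(x)**2
The correct value should be: -x**2*sin(x)**2 + x**2*cos(x)**2 + 2*x*sin(x)*cos(x)

Explanation: sin(x) was incorrectly written as cos(x): the term 2*x*sin(x)*cos(x) was incorrectly written as 2*x*cos(x)**2
The later steps are derived from this incorrect expression, so the error originates in Step 2.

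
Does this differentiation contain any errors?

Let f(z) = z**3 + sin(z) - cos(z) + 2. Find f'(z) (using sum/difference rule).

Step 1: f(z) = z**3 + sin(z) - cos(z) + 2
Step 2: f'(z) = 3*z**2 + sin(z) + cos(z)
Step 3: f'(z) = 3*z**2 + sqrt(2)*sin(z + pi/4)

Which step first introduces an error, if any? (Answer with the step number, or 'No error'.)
No error

All steps in this derivation are correct.
The final answer f'(z) = 3*z**2 + sqrt(2)*sin(z + pi/4) is valid.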